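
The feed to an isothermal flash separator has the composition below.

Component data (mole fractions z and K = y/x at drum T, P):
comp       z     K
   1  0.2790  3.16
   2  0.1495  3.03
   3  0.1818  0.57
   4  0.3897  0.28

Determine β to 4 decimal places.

Iterate (Newton) starting at β = 0.5:
  β = 0.5000: g = -0.09765, g' = -1.0004 → β = 0.4024
  β = 0.4024: g = -0.00011, g' = -1.0088 → β = 0.4023
Converged at β = 0.4023.

β = 0.4023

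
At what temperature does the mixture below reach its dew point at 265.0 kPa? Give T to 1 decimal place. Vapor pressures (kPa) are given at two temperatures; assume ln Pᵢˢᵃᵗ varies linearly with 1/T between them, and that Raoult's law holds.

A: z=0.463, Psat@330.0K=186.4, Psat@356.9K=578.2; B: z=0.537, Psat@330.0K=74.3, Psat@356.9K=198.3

Dew-point temperature: Σzᵢ·P/Pᵢˢᵃᵗ(T) = 1. Interpolate ln Pᵢˢᵃᵗ = aᵢ + bᵢ/T.
  T = 330.0 K: ΣzᵢP/Pᵢˢᵃᵗ = 2.5735
  T = 356.9 K: ΣzᵢP/Pᵢˢᵃᵗ = 0.9298
  T = 343.4 K: ΣzᵢP/Pᵢˢᵃᵗ = 1.5185
  T = 350.1 K: ΣzᵢP/Pᵢˢᵃᵗ = 1.1846
  T = 353.5 K: ΣzᵢP/Pᵢˢᵃᵗ = 1.0483
  T = 355.2 K: ΣzᵢP/Pᵢˢᵃᵗ = 0.9870
Interpolating between 353.5 K and 355.2 K gives T ≈ 354.8 K.

T = 354.8 K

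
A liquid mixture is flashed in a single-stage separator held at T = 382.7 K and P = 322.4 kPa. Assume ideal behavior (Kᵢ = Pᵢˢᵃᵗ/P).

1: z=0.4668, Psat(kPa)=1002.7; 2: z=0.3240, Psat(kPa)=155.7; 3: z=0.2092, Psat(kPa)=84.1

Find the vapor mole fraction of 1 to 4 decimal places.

y_1 = 0.7002

Raoult's law: Kᵢ = Pᵢˢᵃᵗ/P = Pᵢˢᵃᵗ/322.4.
  K_1 = 1002.7/322.4 = 3.110112, K_2 = 155.7/322.4 = 0.482940, K_3 = 84.1/322.4 = 0.260856
Rachford–Rice: g(ψ) = Σ zᵢ(Kᵢ−1)/(1+ψ(Kᵢ−1)) = 0.
g(0) = ΣzᵢKᵢ − 1 = 0.6628 and g(1) = 1 − Σzᵢ/Kᵢ = -0.6230, so a root lies in (0, 1).
Iterate (Newton) starting at ψ = 0.51:
  ψ = 0.5100: g = -0.00128, g' = -0.9364 → ψ = 0.5086
Converged at ψ = 0.5086.
Compositions from xᵢ = zᵢ/(1+ψ(Kᵢ−1)), yᵢ = Kᵢxᵢ:
  1: x = 0.2252, y = 0.7002
  2: x = 0.4396, y = 0.2123
  3: x = 0.3352, y = 0.0874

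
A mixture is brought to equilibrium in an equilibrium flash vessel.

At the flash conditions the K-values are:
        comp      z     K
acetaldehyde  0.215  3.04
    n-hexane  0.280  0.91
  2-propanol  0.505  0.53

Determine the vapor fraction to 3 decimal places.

ψ = 0.242

Newton iteration, ψ⁰ = 0.54:
  ψ = 0.540: g = -0.1359, g' = -0.405 → ψ = 0.205
  ψ = 0.205: g = 0.0210, g' = -0.584 → ψ = 0.241
  ψ = 0.241: g = 0.0007, g' = -0.547 → ψ = 0.242
Converged at ψ = 0.242.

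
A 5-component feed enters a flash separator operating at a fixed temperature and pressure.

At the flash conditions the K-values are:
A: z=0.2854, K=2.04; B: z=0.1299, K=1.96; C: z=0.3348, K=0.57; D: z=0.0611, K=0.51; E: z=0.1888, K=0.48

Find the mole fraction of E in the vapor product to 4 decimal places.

y_E = 0.1084

Material balance + equilibrium reduce to Σ zᵢ(Kᵢ−1)/(1+ψ(Kᵢ−1)) = 0.
Feasibility: ΣzᵢKᵢ = 1.1494, Σzᵢ/Kᵢ = 1.3067 — both > 1, two phases present.
Iterate (Newton) starting at ψ = 0.5:
  ψ = 0.5000: g = -0.07619, g' = -0.4077 → ψ = 0.3131
  ψ = 0.3131: g = 0.00078, g' = -0.4224 → ψ = 0.3150
Converged at ψ = 0.3150.
Compositions from xᵢ = zᵢ/(1+ψ(Kᵢ−1)), yᵢ = Kᵢxᵢ:
  A: x = 0.2150, y = 0.4386
  B: x = 0.0997, y = 0.1955
  C: x = 0.3873, y = 0.2207
  D: x = 0.0723, y = 0.0368
  E: x = 0.2258, y = 0.1084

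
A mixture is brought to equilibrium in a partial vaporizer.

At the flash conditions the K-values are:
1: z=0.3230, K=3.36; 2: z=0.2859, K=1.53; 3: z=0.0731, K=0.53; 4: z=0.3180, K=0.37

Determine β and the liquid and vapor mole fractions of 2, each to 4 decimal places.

Iterate (Newton) starting at β = 0.5:
  β = 0.5000: g = 0.13208, g' = -0.7253 → β = 0.6821
  β = 0.6821: g = 0.00151, g' = -0.7305 → β = 0.6842
Converged at β = 0.6842.
Compositions from xᵢ = zᵢ/(1+β(Kᵢ−1)), yᵢ = Kᵢxᵢ:
  1: x = 0.1235, y = 0.4151
  2: x = 0.2098, y = 0.3210
  3: x = 0.1077, y = 0.0571
  4: x = 0.5589, y = 0.2068

β = 0.6842, x_2 = 0.2098, y_2 = 0.3210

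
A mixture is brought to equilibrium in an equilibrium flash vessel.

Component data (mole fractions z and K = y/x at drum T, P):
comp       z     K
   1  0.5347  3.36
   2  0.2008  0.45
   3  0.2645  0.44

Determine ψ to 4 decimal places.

Material balance + equilibrium reduce to Σ zᵢ(Kᵢ−1)/(1+ψ(Kᵢ−1)) = 0.
Check two-phase: ΣzᵢKᵢ = 2.0033 > 1 and Σzᵢ/Kᵢ = 1.2065 > 1, so g(0) = 1.0033 > 0 and g(1) = -0.2065 < 0.
Newton–Raphson from ψ = 0.5:
  ψ = 0.5000: g = 0.22080, g' = -0.9022 → ψ = 0.7447
  ψ = 0.7447: g = 0.01647, g' = -0.8100 → ψ = 0.7651
  ψ = 0.7651: g = -0.00003, g' = -0.8133 → ψ = 0.7650
Converged at ψ = 0.7650.

ψ = 0.7650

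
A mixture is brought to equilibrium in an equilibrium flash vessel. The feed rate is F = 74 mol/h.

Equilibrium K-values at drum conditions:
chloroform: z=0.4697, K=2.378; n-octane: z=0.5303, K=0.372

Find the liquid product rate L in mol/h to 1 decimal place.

L = 47.1 mol/h

Material balance + equilibrium reduce to Σ zᵢ(Kᵢ−1)/(1+V/F(Kᵢ−1)) = 0.
Check two-phase: ΣzᵢKᵢ = 1.3142 > 1 and Σzᵢ/Kᵢ = 1.6231 > 1, so g(0) = 0.3142 > 0 and g(1) = -0.6231 < 0.
Binary case is linear: z₁(K₁−1)(1+V/F(K₂−1)) + z₂(K₂−1)(1+V/F(K₁−1)) = 0
⇒ V/F = [z₁(K₁−1)+z₂(K₂−1)] / [−(K₁−1)(K₂−1)] = 0.31422/0.86538 = 0.3631
Then V = V/F·F = 0.3631·74 = 26.9 mol/h and L = F − V = 47.1 mol/h.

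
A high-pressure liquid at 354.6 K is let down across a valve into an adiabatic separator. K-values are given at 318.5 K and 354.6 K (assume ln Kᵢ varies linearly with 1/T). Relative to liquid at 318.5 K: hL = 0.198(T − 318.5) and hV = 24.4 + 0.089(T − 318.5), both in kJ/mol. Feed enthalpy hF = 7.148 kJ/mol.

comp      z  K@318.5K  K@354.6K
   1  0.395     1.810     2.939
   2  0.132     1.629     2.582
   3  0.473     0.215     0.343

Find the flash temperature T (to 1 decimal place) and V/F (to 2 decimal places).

T = 327.6 K, V/F = 0.23

Adiabatic flash: solve Rachford–Rice at each trial T, then check hF = ψ·hV(T) + (1−ψ)·hL(T).
  T = 318.5 K: K = (1.810, 1.629, 0.215), RR gives ψ = 0.053, H_out = 1.281 kJ/mol
  T = 354.6 K: K = (2.939, 2.582, 0.343), RR gives ψ = 0.545, H_out = 18.310 kJ/mol
  T = 336.6 K: K = (2.338, 2.078, 0.275), RR gives ψ = 0.355, H_out = 11.535 kJ/mol
  T = 327.6 K: K = (2.066, 1.847, 0.244), RR gives ψ = 0.229, H_out = 7.156 kJ/mol
  T = 323.1 K: K = (1.937, 1.737, 0.230), RR gives ψ = 0.150, H_out = 4.498 kJ/mol
  T = 325.4 K: K = (2.002, 1.793, 0.237), RR gives ψ = 0.192, H_out = 5.906 kJ/mol
Linear interpolation between T = 325.4 (H_out = 5.906) and T = 327.6 (H_out = 7.156) on hF = 7.148 gives T ≈ 327.6 K, at which ψ = 0.23.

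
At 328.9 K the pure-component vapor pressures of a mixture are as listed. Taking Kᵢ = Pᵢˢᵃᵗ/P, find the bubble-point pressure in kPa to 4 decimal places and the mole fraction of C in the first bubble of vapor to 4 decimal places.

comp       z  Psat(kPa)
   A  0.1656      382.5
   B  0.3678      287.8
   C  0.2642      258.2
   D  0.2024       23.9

Pbub = 242.2486 kPa, y_C = 0.2816

At the bubble point ψ → 0, so ΣzᵢKᵢ = 1 with Kᵢ = Pᵢˢᵃᵗ/P ⇒ P = ΣzᵢPᵢˢᵃᵗ.
P = 0.1656·382.5 + 0.3678·287.8 + 0.2642·258.2 + 0.2024·23.9 = 242.2486 kPa
yᵢ = zᵢPᵢˢᵃᵗ/P ⇒ y_C = 0.2642·258.2/242.2486 = 0.2816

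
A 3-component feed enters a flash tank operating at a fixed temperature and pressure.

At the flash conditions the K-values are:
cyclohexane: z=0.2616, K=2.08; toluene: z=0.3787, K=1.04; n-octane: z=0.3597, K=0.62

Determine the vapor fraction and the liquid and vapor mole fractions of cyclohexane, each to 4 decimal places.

Newton iteration, ψ⁰ = 0.42:
  ψ = 0.4200: g = 0.04662, g' = -0.2185 → ψ = 0.6333
  ψ = 0.6333: g = 0.00254, g' = -0.1983 → ψ = 0.6461
  ψ = 0.6461: g = 0.00000, g' = -0.1977 → ψ = 0.6462
Converged at ψ = 0.6462.
Compositions from xᵢ = zᵢ/(1+ψ(Kᵢ−1)), yᵢ = Kᵢxᵢ:
  cyclohexane: x = 0.1541, y = 0.3205
  toluene: x = 0.3692, y = 0.3839
  n-octane: x = 0.4768, y = 0.2956

ψ = 0.6462, x_cyclohexane = 0.1541, y_cyclohexane = 0.3205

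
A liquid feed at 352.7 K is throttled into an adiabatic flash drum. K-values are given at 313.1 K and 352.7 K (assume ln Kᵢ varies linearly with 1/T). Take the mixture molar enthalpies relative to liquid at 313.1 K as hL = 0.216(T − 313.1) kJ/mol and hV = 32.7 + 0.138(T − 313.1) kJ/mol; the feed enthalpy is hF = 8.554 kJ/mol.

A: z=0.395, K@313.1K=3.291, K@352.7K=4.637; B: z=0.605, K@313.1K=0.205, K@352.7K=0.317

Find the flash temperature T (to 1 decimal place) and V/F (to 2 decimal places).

T = 315.7 K, V/F = 0.25

Adiabatic flash: solve Rachford–Rice at each trial T, then check hF = ψ·hV(T) + (1−ψ)·hL(T).
  T = 313.1 K: K = (3.291, 0.205), RR gives ψ = 0.233, H_out = 7.612 kJ/mol
  T = 352.7 K: K = (4.637, 0.317), RR gives ψ = 0.412, H_out = 20.753 kJ/mol
  T = 332.9 K: K = (3.946, 0.258), RR gives ψ = 0.327, H_out = 14.471 kJ/mol
  T = 323.0 K: K = (3.614, 0.231), RR gives ψ = 0.282, H_out = 11.146 kJ/mol
  T = 318.1 K: K = (3.453, 0.218), RR gives ψ = 0.258, H_out = 9.429 kJ/mol
  T = 315.6 K: K = (3.372, 0.211), RR gives ψ = 0.246, H_out = 8.529 kJ/mol
  T = 316.9 K: K = (3.414, 0.215), RR gives ψ = 0.252, H_out = 8.999 kJ/mol
Linear interpolation between T = 315.6 (H_out = 8.529) and T = 316.9 (H_out = 8.999) on hF = 8.554 gives T ≈ 315.7 K, at which ψ = 0.25.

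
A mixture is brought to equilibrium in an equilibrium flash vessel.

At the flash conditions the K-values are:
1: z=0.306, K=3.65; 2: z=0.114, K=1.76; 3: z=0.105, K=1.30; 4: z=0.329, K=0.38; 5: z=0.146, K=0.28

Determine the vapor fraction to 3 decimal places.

ψ = 0.477

Material balance + equilibrium reduce to Σ zᵢ(Kᵢ−1)/(1+ψ(Kᵢ−1)) = 0.
Feasibility: ΣzᵢKᵢ = 1.620, Σzᵢ/Kᵢ = 1.617 — both > 1, two phases present.
Newton–Raphson from ψ = 0.5:
  ψ = 0.500: g = -0.0209, g' = -0.890 → ψ = 0.476
  ψ = 0.476: g = 0.0000, g' = -0.893 → ψ = 0.477
Converged at ψ = 0.477.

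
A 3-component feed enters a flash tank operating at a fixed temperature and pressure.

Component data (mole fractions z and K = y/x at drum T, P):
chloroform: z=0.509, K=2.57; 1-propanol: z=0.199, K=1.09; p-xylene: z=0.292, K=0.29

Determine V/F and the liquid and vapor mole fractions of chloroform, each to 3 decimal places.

V/F = 0.683, x_chloroform = 0.246, y_chloroform = 0.631

Newton–Raphson from V/F = 0.68:
  V/F = 0.680: g = 0.0025, g' = -0.845 → V/F = 0.683
Converged at V/F = 0.683.
Compositions from xᵢ = zᵢ/(1+V/F(Kᵢ−1)), yᵢ = Kᵢxᵢ:
  chloroform: x = 0.246, y = 0.631
  1-propanol: x = 0.187, y = 0.204
  p-xylene: x = 0.567, y = 0.164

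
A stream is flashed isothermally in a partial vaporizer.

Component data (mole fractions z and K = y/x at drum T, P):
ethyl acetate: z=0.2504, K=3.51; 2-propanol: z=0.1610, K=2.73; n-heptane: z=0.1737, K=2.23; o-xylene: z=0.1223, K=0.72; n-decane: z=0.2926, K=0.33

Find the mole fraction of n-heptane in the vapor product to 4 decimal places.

Iterate (Newton) starting at β = 0.52:
  β = 0.5200: g = 0.20864, g' = -0.8507 → β = 0.7653
  β = 0.7653: g = -0.00082, g' = -0.9126 → β = 0.7644
Converged at β = 0.7644.
Compositions from xᵢ = zᵢ/(1+β(Kᵢ−1)), yᵢ = Kᵢxᵢ:
  ethyl acetate: x = 0.0858, y = 0.3011
  2-propanol: x = 0.0693, y = 0.1893
  n-heptane: x = 0.0895, y = 0.1996
  o-xylene: x = 0.1556, y = 0.1120
  n-decane: x = 0.5997, y = 0.1979

y_n-heptane = 0.1996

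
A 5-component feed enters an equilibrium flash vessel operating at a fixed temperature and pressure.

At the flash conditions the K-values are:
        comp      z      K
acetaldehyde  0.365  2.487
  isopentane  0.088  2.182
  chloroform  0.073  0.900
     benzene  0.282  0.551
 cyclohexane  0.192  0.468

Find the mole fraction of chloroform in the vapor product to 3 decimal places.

Material balance + equilibrium reduce to Σ zᵢ(Kᵢ−1)/(1+V/F(Kᵢ−1)) = 0.
g(0) = ΣzᵢKᵢ − 1 = 0.411 and g(1) = 1 − Σzᵢ/Kᵢ = -0.190, so a root lies in (0, 1).
Iterate (Newton) starting at V/F = 0.5:
  V/F = 0.500: g = 0.0666, g' = -0.510 → V/F = 0.630
  V/F = 0.630: g = 0.0016, g' = -0.490 → V/F = 0.634
Converged at V/F = 0.634.
Compositions from xᵢ = zᵢ/(1+V/F(Kᵢ−1)), yᵢ = Kᵢxᵢ:
  acetaldehyde: x = 0.188, y = 0.467
  isopentane: x = 0.050, y = 0.110
  chloroform: x = 0.078, y = 0.070
  benzene: x = 0.394, y = 0.217
  cyclohexane: x = 0.290, y = 0.136

y_chloroform = 0.070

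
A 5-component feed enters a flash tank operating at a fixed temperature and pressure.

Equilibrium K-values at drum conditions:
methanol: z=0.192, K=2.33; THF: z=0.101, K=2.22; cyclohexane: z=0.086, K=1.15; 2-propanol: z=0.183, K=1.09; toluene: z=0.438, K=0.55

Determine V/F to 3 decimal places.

Rachford–Rice: g(V/F) = Σ zᵢ(Kᵢ−1)/(1+V/F(Kᵢ−1)) = 0.
Check two-phase: ΣzᵢKᵢ = 1.211 > 1 and Σzᵢ/Kᵢ = 1.167 > 1, so g(0) = 0.211 > 0 and g(1) = -0.167 < 0.
Newton iteration, V/F⁰ = 0.44:
  V/F = 0.440: g = 0.0235, g' = -0.340 → V/F = 0.509
  V/F = 0.509: g = 0.0004, g' = -0.330 → V/F = 0.510
Converged at V/F = 0.510.

V/F = 0.510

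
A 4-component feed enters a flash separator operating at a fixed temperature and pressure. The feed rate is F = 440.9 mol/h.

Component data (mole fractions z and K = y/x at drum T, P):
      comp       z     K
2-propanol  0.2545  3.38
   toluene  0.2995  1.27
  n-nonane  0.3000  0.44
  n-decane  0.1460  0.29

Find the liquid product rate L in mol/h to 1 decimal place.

L = 250.5 mol/h

Rachford–Rice: g(ψ) = Σ zᵢ(Kᵢ−1)/(1+ψ(Kᵢ−1)) = 0.
Check two-phase: ΣzᵢKᵢ = 1.4149 > 1 and Σzᵢ/Kᵢ = 1.4964 > 1, so g(0) = 0.4149 > 0 and g(1) = -0.4964 < 0.
Newton–Raphson from ψ = 0.37:
  ψ = 0.3700: g = 0.04310, g' = -0.7107 → ψ = 0.4306
  ψ = 0.4306: g = 0.00086, g' = -0.6852 → ψ = 0.4319
Converged at ψ = 0.4319.
Then V = ψ·F = 0.4319·440.9 = 190.4 mol/h and L = F − V = 250.5 mol/h.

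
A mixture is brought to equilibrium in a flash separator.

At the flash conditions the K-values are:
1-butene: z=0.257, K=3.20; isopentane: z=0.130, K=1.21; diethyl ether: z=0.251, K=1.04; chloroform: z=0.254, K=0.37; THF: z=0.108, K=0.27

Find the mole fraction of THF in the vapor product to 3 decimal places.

Newton iteration, V/F⁰ = 0.62:
  V/F = 0.620: g = -0.1335, g' = -0.691 → V/F = 0.427
  V/F = 0.427: g = -0.0069, g' = -0.646 → V/F = 0.416
Converged at V/F = 0.416.
Compositions from xᵢ = zᵢ/(1+V/F(Kᵢ−1)), yᵢ = Kᵢxᵢ:
  1-butene: x = 0.134, y = 0.429
  isopentane: x = 0.120, y = 0.145
  diethyl ether: x = 0.247, y = 0.257
  chloroform: x = 0.344, y = 0.127
  THF: x = 0.155, y = 0.042

y_THF = 0.042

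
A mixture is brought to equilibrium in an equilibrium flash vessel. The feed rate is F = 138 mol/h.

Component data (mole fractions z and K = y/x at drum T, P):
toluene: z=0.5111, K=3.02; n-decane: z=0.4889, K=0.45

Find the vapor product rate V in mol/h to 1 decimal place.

V = 94.8 mol/h

Material balance + equilibrium reduce to Σ zᵢ(Kᵢ−1)/(1+V/F(Kᵢ−1)) = 0.
Check two-phase: ΣzᵢKᵢ = 1.7635 > 1 and Σzᵢ/Kᵢ = 1.2557 > 1, so g(0) = 0.7635 > 0 and g(1) = -0.2557 < 0.
Binary case is linear: z₁(K₁−1)(1+V/F(K₂−1)) + z₂(K₂−1)(1+V/F(K₁−1)) = 0
⇒ V/F = [z₁(K₁−1)+z₂(K₂−1)] / [−(K₁−1)(K₂−1)] = 0.76353/1.11100 = 0.6872
Then V = V/F·F = 0.6872·138 = 94.8 mol/h and L = F − V = 43.2 mol/h.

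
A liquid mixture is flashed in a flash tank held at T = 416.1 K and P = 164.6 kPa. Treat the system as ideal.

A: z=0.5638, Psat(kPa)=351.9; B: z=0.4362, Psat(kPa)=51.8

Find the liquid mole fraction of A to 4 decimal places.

Raoult's law: Kᵢ = Pᵢˢᵃᵗ/P = Pᵢˢᵃᵗ/164.6.
  K_A = 351.9/164.6 = 2.137910, K_B = 51.8/164.6 = 0.314702
Let ψ = V/F and solve Σ zᵢ(Kᵢ−1)/(1+ψ(Kᵢ−1)) = 0.
Feasibility: ΣzᵢKᵢ = 1.3426, Σzᵢ/Kᵢ = 1.6498 — both > 1, two phases present.
Newton iteration, ψ⁰ = 0.52:
  ψ = 0.5200: g = -0.06137, g' = -0.7826 → ψ = 0.4416
  ψ = 0.4416: g = -0.00165, g' = -0.7446 → ψ = 0.4394
Converged at ψ = 0.4394.
Compositions from xᵢ = zᵢ/(1+ψ(Kᵢ−1)), yᵢ = Kᵢxᵢ:
  A: x = 0.3759, y = 0.8036
  B: x = 0.6241, y = 0.1964

x_A = 0.3759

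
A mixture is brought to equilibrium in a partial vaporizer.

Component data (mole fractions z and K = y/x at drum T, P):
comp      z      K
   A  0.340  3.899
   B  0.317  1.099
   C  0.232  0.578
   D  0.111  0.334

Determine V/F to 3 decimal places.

V/F = 0.834

Iterate (Newton) starting at V/F = 0.5:
  V/F = 0.500: g = 0.1974, g' = -0.656 → V/F = 0.801
  V/F = 0.801: g = 0.0195, g' = -0.582 → V/F = 0.834
Converged at V/F = 0.834.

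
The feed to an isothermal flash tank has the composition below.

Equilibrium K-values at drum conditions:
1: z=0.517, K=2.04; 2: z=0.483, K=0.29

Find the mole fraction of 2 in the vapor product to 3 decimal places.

y_2 = 0.172

Let β = V/F and solve Σ zᵢ(Kᵢ−1)/(1+β(Kᵢ−1)) = 0.
Check two-phase: ΣzᵢKᵢ = 1.195 > 1 and Σzᵢ/Kᵢ = 1.919 > 1, so g(0) = 0.195 > 0 and g(1) = -0.919 < 0.
Newton iteration, β⁰ = 0.46:
  β = 0.460: g = -0.1456, g' = -0.793 → β = 0.276
  β = 0.276: g = -0.0090, g' = -0.714 → β = 0.264
Converged at β = 0.264.
Compositions from xᵢ = zᵢ/(1+β(Kᵢ−1)), yᵢ = Kᵢxᵢ:
  1: x = 0.406, y = 0.828
  2: x = 0.594, y = 0.172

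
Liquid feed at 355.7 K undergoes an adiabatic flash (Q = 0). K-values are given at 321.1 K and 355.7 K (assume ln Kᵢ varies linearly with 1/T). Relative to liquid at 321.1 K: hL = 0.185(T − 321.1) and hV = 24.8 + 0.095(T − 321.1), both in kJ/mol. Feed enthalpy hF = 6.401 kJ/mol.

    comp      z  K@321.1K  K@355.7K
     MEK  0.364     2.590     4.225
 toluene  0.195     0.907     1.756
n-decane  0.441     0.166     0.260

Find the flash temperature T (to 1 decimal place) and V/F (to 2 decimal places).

Adiabatic flash: solve Rachford–Rice at each trial T, then check hF = ψ·hV(T) + (1−ψ)·hL(T).
  T = 321.1 K: K = (2.590, 0.907, 0.166), RR gives ψ = 0.179, H_out = 4.433 kJ/mol
  T = 355.7 K: K = (4.225, 1.756, 0.260), RR gives ψ = 0.531, H_out = 17.923 kJ/mol
  T = 338.4 K: K = (3.350, 1.284, 0.210), RR gives ψ = 0.384, H_out = 12.115 kJ/mol
  T = 329.8 K: K = (2.958, 1.085, 0.187), RR gives ψ = 0.292, H_out = 8.618 kJ/mol
  T = 325.5 K: K = (2.772, 0.994, 0.177), RR gives ψ = 0.239, H_out = 6.646 kJ/mol
  T = 323.3 K: K = (2.680, 0.950, 0.171), RR gives ψ = 0.210, H_out = 5.567 kJ/mol
Linear interpolation between T = 323.3 (H_out = 5.567) and T = 325.5 (H_out = 6.646) on hF = 6.401 gives T ≈ 325.0 K, at which ψ = 0.23.

T = 325.0 K, V/F = 0.23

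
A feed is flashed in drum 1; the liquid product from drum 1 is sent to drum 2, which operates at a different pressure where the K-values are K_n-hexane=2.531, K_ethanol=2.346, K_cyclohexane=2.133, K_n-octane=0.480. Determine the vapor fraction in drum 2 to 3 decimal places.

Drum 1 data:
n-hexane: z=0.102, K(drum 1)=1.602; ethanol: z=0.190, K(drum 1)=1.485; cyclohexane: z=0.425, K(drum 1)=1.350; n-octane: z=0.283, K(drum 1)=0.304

Drum 1:
Material balance + equilibrium reduce to Σ zᵢ(Kᵢ−1)/(1+ψ₁(Kᵢ−1)) = 0.
Feasibility: ΣzᵢKᵢ = 1.105, Σzᵢ/Kᵢ = 1.437 — both > 1, two phases present.
Newton–Raphson from ψ₁ = 0.5:
  ψ₁ = 0.500: g = -0.0541, g' = -0.411 → ψ₁ = 0.368
  ψ₁ = 0.368: g = -0.0046, g' = -0.346 → ψ₁ = 0.355
Converged at ψ₁ = 0.355.
Drum-1 compositions:
  n-hexane: x = 0.084, y = 0.135
  ethanol: x = 0.162, y = 0.241
  cyclohexane: x = 0.378, y = 0.510
  n-octane: x = 0.376, y = 0.114
Drum-2 feed = drum-1 liquid: z₂ = (0.0841, 0.1621, 0.3781, 0.3758).
Drum 2:
Let ψ₂ = V/F and solve Σ zᵢ(Kᵢ−1)/(1+ψ₂(Kᵢ−1)) = 0.
g(0) = ΣzᵢKᵢ − 1 = 0.580 and g(1) = 1 − Σzᵢ/Kᵢ = -0.062, so a root lies in (0, 1).
Newton–Raphson from ψ₂ = 0.5:
  ψ₂ = 0.500: g = 0.2127, g' = -0.551 → ψ₂ = 0.886
  ψ₂ = 0.886: g = 0.0057, g' = -0.567 → ψ₂ = 0.896
Converged at ψ₂ = 0.896.
  n-hexane: x = 0.035, y = 0.090
  ethanol: x = 0.073, y = 0.172
  cyclohexane: x = 0.188, y = 0.400
  n-octane: x = 0.703, y = 0.338

V/F (drum 2) = 0.896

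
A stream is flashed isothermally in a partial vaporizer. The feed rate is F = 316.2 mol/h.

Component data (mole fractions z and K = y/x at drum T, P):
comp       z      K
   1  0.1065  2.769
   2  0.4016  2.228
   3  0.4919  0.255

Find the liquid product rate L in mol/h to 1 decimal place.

L = 217.4 mol/h

Newton–Raphson from ψ = 0.31:
  ψ = 0.3100: g = 0.00235, g' = -0.9183 → ψ = 0.3126
Converged at ψ = 0.3126.
Then V = ψ·F = 0.3126·316.2 = 98.8 mol/h and L = F − V = 217.4 mol/h.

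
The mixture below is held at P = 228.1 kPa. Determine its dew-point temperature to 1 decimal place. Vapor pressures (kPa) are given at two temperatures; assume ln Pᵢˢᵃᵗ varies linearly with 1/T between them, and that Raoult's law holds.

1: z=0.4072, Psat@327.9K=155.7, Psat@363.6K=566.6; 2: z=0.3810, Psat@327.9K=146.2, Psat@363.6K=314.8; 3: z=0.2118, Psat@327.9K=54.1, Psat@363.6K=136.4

Dew-point temperature: Σzᵢ·P/Pᵢˢᵃᵗ(T) = 1. Interpolate ln Pᵢˢᵃᵗ = aᵢ + bᵢ/T.
  T = 327.9 K: ΣzᵢP/Pᵢˢᵃᵗ = 2.0840
  T = 363.6 K: ΣzᵢP/Pᵢˢᵃᵗ = 0.7942
  T = 345.8 K: ΣzᵢP/Pᵢˢᵃᵗ = 1.2471
  T = 354.7 K: ΣzᵢP/Pᵢˢᵃᵗ = 0.9885
  T = 350.2 K: ΣzᵢP/Pᵢˢᵃᵗ = 1.1098
  T = 352.4 K: ΣzᵢP/Pᵢˢᵃᵗ = 1.0483
  T = 353.5 K: ΣzᵢP/Pᵢˢᵃᵗ = 1.0192
  T = 354.1 K: ΣzᵢP/Pᵢˢᵃᵗ = 1.0037
Interpolating between 354.1 K and 354.7 K gives T ≈ 354.2 K.

T = 354.2 K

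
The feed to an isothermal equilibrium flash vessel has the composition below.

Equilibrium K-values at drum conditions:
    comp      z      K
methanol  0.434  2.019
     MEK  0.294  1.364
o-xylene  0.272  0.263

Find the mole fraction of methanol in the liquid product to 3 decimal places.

x_methanol = 0.269

Material balance + equilibrium reduce to Σ zᵢ(Kᵢ−1)/(1+ψ(Kᵢ−1)) = 0.
Feasibility: ΣzᵢKᵢ = 1.349, Σzᵢ/Kᵢ = 1.465 — both > 1, two phases present.
Newton iteration, ψ⁰ = 0.56:
  ψ = 0.560: g = 0.0291, g' = -0.638 → ψ = 0.606
  ψ = 0.606: g = -0.0009, g' = -0.680 → ψ = 0.604
Converged at ψ = 0.604.
Compositions from xᵢ = zᵢ/(1+ψ(Kᵢ−1)), yᵢ = Kᵢxᵢ:
  methanol: x = 0.269, y = 0.542
  MEK: x = 0.241, y = 0.329
  o-xylene: x = 0.490, y = 0.129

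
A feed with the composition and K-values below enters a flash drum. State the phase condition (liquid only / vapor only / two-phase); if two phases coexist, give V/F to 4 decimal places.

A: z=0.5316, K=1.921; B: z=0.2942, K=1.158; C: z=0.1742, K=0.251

ΣzᵢKᵢ = 1.4056; Σzᵢ/Kᵢ = 1.2248.
Both exceed 1, so a two-phase solution exists.
Iterate (Newton) starting at ψ = 0.5:
  ψ = 0.5000: g = 0.16972, g' = -0.4675 → ψ = 0.8630
  ψ = 0.8630: g = -0.05532, g' = -0.9273 → ψ = 0.8034
  ψ = 0.8034: g = -0.00497, g' = -0.7709 → ψ = 0.7969
Converged at ψ = 0.7969.

two-phase, V/F = 0.7969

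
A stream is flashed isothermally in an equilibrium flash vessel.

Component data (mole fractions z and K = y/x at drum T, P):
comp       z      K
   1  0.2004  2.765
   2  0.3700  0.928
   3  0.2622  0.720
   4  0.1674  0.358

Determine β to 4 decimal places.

β = 0.2772

Rachford–Rice: g(β) = Σ zᵢ(Kᵢ−1)/(1+β(Kᵢ−1)) = 0.
Check two-phase: ΣzᵢKᵢ = 1.1462 > 1 and Σzᵢ/Kᵢ = 1.3029 > 1, so g(0) = 0.1462 > 0 and g(1) = -0.3029 < 0.
Newton iteration, β⁰ = 0.32:
  β = 0.3200: g = -0.01713, g' = -0.3911 → β = 0.2762
  β = 0.2762: g = 0.00040, g' = -0.4102 → β = 0.2772
Converged at β = 0.2772.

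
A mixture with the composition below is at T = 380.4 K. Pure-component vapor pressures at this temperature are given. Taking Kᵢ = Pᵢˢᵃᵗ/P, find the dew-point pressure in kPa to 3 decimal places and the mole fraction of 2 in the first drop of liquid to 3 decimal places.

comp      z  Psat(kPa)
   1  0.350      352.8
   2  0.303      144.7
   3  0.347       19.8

At the dew point ψ → 1, so Σzᵢ/Kᵢ = 1 with Kᵢ = Pᵢˢᵃᵗ/P ⇒ 1/P = Σzᵢ/Pᵢˢᵃᵗ.
1/P = 0.350/352.8 + 0.303/144.7 + 0.347/19.8 = 0.020611 ⇒ P = 48.517 kPa
xᵢ = zᵢP/Pᵢˢᵃᵗ ⇒ x_2 = 0.303·48.517/144.7 = 0.102

Pdew = 48.517 kPa, x_2 = 0.102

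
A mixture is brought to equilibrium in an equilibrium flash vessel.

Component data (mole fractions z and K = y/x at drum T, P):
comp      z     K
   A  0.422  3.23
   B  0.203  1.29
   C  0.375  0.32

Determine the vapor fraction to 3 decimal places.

ψ = 0.624

Material balance + equilibrium reduce to Σ zᵢ(Kᵢ−1)/(1+ψ(Kᵢ−1)) = 0.
Feasibility: ΣzᵢKᵢ = 1.745, Σzᵢ/Kᵢ = 1.460 — both > 1, two phases present.
Iterate (Newton) starting at ψ = 0.4:
  ψ = 0.400: g = 0.1999, g' = -0.927 → ψ = 0.616
  ψ = 0.616: g = 0.0080, g' = -0.898 → ψ = 0.624
Converged at ψ = 0.624.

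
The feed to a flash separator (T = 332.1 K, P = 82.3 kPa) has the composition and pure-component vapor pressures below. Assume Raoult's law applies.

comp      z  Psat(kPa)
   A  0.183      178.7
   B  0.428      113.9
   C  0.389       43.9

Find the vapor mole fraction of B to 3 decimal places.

Raoult's law: Kᵢ = Pᵢˢᵃᵗ/P = Pᵢˢᵃᵗ/82.3.
  K_A = 178.7/82.3 = 2.17132, K_B = 113.9/82.3 = 1.38396, K_C = 43.9/82.3 = 0.53341
Rachford–Rice: g(ψ) = Σ zᵢ(Kᵢ−1)/(1+ψ(Kᵢ−1)) = 0.
Feasibility: ΣzᵢKᵢ = 1.197, Σzᵢ/Kᵢ = 1.123 — both > 1, two phases present.
Iterate (Newton) starting at ψ = 0.36:
  ψ = 0.360: g = 0.0770, g' = -0.295 → ψ = 0.621
  ψ = 0.621: g = 0.0013, g' = -0.293 → ψ = 0.625
Converged at ψ = 0.625.
Compositions from xᵢ = zᵢ/(1+ψ(Kᵢ−1)), yᵢ = Kᵢxᵢ:
  A: x = 0.106, y = 0.229
  B: x = 0.345, y = 0.478
  C: x = 0.549, y = 0.293

y_B = 0.478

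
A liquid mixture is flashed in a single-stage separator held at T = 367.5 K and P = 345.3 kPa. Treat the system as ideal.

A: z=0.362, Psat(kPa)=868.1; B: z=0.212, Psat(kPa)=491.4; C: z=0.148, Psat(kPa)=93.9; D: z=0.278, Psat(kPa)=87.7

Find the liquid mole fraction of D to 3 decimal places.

Raoult's law: Kᵢ = Pᵢˢᵃᵗ/P = Pᵢˢᵃᵗ/345.3.
  K_A = 868.1/345.3 = 2.51405, K_B = 491.4/345.3 = 1.42311, K_C = 93.9/345.3 = 0.27194, K_D = 87.7/345.3 = 0.25398
Material balance + equilibrium reduce to Σ zᵢ(Kᵢ−1)/(1+β(Kᵢ−1)) = 0.
g(0) = ΣzᵢKᵢ − 1 = 0.323 and g(1) = 1 − Σzᵢ/Kᵢ = -0.932, so a root lies in (0, 1).
Iterate (Newton) starting at β = 0.5:
  β = 0.500: g = -0.1142, g' = -0.882 → β = 0.371
  β = 0.371: g = -0.0055, g' = -0.812 → β = 0.364
Converged at β = 0.364.
Compositions from xᵢ = zᵢ/(1+β(Kᵢ−1)), yᵢ = Kᵢxᵢ:
  A: x = 0.233, y = 0.587
  B: x = 0.184, y = 0.261
  C: x = 0.201, y = 0.055
  D: x = 0.382, y = 0.097

x_D = 0.382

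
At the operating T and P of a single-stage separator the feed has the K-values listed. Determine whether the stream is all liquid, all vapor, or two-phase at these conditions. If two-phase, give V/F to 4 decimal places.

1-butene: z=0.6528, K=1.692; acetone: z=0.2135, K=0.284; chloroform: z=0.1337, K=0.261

ΣzᵢKᵢ = 1.2001; Σzᵢ/Kᵢ = 1.6498.
Both exceed 1, so a two-phase solution exists.
Let ψ = V/F and solve Σ zᵢ(Kᵢ−1)/(1+ψ(Kᵢ−1)) = 0.
Iterate (Newton) starting at ψ = 0.32:
  ψ = 0.3200: g = 0.04213, g' = -0.5190 → ψ = 0.4012
  ψ = 0.4012: g = -0.00134, g' = -0.5545 → ψ = 0.3988
Converged at ψ = 0.3988.

two-phase, V/F = 0.3988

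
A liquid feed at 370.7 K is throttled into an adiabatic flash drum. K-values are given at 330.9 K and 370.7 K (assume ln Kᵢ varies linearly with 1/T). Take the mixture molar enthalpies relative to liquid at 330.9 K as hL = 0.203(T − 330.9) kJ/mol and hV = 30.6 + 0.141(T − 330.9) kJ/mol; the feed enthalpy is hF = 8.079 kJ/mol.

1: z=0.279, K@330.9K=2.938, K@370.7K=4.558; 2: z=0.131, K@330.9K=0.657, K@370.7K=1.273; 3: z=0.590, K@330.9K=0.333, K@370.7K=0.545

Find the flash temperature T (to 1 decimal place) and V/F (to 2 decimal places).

T = 341.3 K, V/F = 0.20

Adiabatic flash: solve Rachford–Rice at each trial T, then check hF = ψ·hV(T) + (1−ψ)·hL(T).
  T = 330.9 K: K = (2.938, 0.657, 0.333), RR gives ψ = 0.086, H_out = 2.623 kJ/mol
  T = 370.7 K: K = (4.558, 1.273, 0.545), RR gives ψ = 0.564, H_out = 23.947 kJ/mol
  T = 350.8 K: K = (3.705, 0.932, 0.432), RR gives ψ = 0.304, H_out = 12.967 kJ/mol
  T = 340.9 K: K = (3.313, 0.787, 0.381), RR gives ψ = 0.195, H_out = 7.883 kJ/mol
  T = 345.9 K: K = (3.508, 0.858, 0.406), RR gives ψ = 0.249, H_out = 10.447 kJ/mol
  T = 343.4 K: K = (3.410, 0.822, 0.394), RR gives ψ = 0.222, H_out = 9.166 kJ/mol
  T = 342.1 K: K = (3.359, 0.804, 0.387), RR gives ψ = 0.208, H_out = 8.500 kJ/mol
Linear interpolation between T = 340.9 (H_out = 7.883) and T = 342.1 (H_out = 8.500) on hF = 8.079 gives T ≈ 341.3 K, at which ψ = 0.20.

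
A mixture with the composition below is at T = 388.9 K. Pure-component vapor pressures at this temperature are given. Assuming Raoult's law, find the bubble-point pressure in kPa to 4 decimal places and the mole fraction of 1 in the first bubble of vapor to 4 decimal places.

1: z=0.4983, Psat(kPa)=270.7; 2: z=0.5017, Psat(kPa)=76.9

Pbub = 173.4705 kPa, y_1 = 0.7776

At the bubble point ψ → 0, so ΣzᵢKᵢ = 1 with Kᵢ = Pᵢˢᵃᵗ/P ⇒ P = ΣzᵢPᵢˢᵃᵗ.
P = 0.4983·270.7 + 0.5017·76.9 = 173.4705 kPa
yᵢ = zᵢPᵢˢᵃᵗ/P ⇒ y_1 = 0.4983·270.7/173.4705 = 0.7776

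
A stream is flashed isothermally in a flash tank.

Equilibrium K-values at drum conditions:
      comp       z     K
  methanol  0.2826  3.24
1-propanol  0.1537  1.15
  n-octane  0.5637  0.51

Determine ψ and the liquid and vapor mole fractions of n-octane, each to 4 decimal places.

ψ = 0.4201, x_n-octane = 0.7098, y_n-octane = 0.3620

Rachford–Rice: g(ψ) = Σ zᵢ(Kᵢ−1)/(1+ψ(Kᵢ−1)) = 0.
Feasibility: ΣzᵢKᵢ = 1.3799, Σzᵢ/Kᵢ = 1.3262 — both > 1, two phases present.
Iterate (Newton) starting at ψ = 0.5:
  ψ = 0.5000: g = -0.04580, g' = -0.5559 → ψ = 0.4176
  ψ = 0.4176: g = 0.00149, g' = -0.5955 → ψ = 0.4201
Converged at ψ = 0.4201.
Compositions from xᵢ = zᵢ/(1+ψ(Kᵢ−1)), yᵢ = Kᵢxᵢ:
  methanol: x = 0.1456, y = 0.4717
  1-propanol: x = 0.1446, y = 0.1663
  n-octane: x = 0.7098, y = 0.3620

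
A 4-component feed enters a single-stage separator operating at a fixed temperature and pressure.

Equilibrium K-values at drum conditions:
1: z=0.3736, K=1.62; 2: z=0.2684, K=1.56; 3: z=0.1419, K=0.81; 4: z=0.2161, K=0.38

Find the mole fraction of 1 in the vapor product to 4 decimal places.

y_1 = 0.4212

Let ψ = V/F and solve Σ zᵢ(Kᵢ−1)/(1+ψ(Kᵢ−1)) = 0.
g(0) = ΣzᵢKᵢ − 1 = 0.2210 and g(1) = 1 − Σzᵢ/Kᵢ = -0.1465, so a root lies in (0, 1).
Newton iteration, ψ⁰ = 0.65:
  ψ = 0.6500: g = 0.02011, g' = -0.3579 → ψ = 0.7062
  ψ = 0.7062: g = -0.00066, g' = -0.3824 → ψ = 0.7044
Converged at ψ = 0.7044.
Compositions from xᵢ = zᵢ/(1+ψ(Kᵢ−1)), yᵢ = Kᵢxᵢ:
  1: x = 0.2600, y = 0.4212
  2: x = 0.1925, y = 0.3003
  3: x = 0.1638, y = 0.1327
  4: x = 0.3837, y = 0.1458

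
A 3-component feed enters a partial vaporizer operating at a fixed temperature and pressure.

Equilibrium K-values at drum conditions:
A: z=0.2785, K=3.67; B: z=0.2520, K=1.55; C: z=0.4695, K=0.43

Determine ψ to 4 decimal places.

ψ = 0.5757

Rachford–Rice: g(ψ) = Σ zᵢ(Kᵢ−1)/(1+ψ(Kᵢ−1)) = 0.
Feasibility: ΣzᵢKᵢ = 1.6146, Σzᵢ/Kᵢ = 1.3303 — both > 1, two phases present.
Iterate (Newton) starting at ψ = 0.53:
  ψ = 0.5300: g = 0.03175, g' = -0.6993 → ψ = 0.5754
  ψ = 0.5754: g = 0.00023, g' = -0.6904 → ψ = 0.5757
Converged at ψ = 0.5757.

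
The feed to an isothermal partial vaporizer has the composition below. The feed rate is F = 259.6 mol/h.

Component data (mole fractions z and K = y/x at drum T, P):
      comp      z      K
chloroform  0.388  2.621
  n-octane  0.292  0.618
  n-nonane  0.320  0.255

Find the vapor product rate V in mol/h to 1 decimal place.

Let ψ = V/F and solve Σ zᵢ(Kᵢ−1)/(1+ψ(Kᵢ−1)) = 0.
g(0) = ΣzᵢKᵢ − 1 = 0.279 and g(1) = 1 − Σzᵢ/Kᵢ = -0.875, so a root lies in (0, 1).
Newton–Raphson from ψ = 0.7:
  ψ = 0.700: g = -0.3559, g' = -1.079 → ψ = 0.370
  ψ = 0.370: g = -0.0660, g' = -0.795 → ψ = 0.287
  ψ = 0.287: g = 0.0007, g' = -0.816 → ψ = 0.288
Converged at ψ = 0.288.
Then V = ψ·F = 0.2879·259.6 = 74.7 mol/h and L = F − V = 184.9 mol/h.

V = 74.7 mol/h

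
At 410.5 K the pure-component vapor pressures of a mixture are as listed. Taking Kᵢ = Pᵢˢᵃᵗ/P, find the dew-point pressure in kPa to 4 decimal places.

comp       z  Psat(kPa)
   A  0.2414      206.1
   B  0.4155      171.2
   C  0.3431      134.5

At the dew point ψ → 1, so Σzᵢ/Kᵢ = 1 with Kᵢ = Pᵢˢᵃᵗ/P ⇒ 1/P = Σzᵢ/Pᵢˢᵃᵗ.
1/P = 0.2414/206.1 + 0.4155/171.2 + 0.3431/134.5 = 0.0061492 ⇒ P = 162.6230 kPa

Pdew = 162.6230 kPa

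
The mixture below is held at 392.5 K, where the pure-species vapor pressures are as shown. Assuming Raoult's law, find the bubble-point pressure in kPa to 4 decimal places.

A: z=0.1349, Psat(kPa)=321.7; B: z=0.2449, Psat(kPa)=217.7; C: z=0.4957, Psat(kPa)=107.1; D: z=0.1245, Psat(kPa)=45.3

Pbub = 155.4414 kPa

At the bubble point ψ → 0, so ΣzᵢKᵢ = 1 with Kᵢ = Pᵢˢᵃᵗ/P ⇒ P = ΣzᵢPᵢˢᵃᵗ.
P = 0.1349·321.7 + 0.2449·217.7 + 0.4957·107.1 + 0.1245·45.3 = 155.4414 kPa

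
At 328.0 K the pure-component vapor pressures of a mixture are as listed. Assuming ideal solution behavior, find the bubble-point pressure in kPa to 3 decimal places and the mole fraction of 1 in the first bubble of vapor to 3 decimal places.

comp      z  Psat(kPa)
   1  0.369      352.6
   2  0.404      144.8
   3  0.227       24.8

At the bubble point ψ → 0, so ΣzᵢKᵢ = 1 with Kᵢ = Pᵢˢᵃᵗ/P ⇒ P = ΣzᵢPᵢˢᵃᵗ.
P = 0.369·352.6 + 0.404·144.8 + 0.227·24.8 = 194.238 kPa
yᵢ = zᵢPᵢˢᵃᵗ/P ⇒ y_1 = 0.369·352.6/194.238 = 0.670

Pbub = 194.238 kPa, y_1 = 0.670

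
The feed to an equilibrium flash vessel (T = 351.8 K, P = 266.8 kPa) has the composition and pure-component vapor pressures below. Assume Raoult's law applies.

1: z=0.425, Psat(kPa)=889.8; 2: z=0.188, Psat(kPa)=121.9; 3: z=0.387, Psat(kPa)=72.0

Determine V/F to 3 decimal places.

Raoult's law: Kᵢ = Pᵢˢᵃᵗ/P = Pᵢˢᵃᵗ/266.8.
  K_1 = 889.8/266.8 = 3.33508, K_2 = 121.9/266.8 = 0.45690, K_3 = 72.0/266.8 = 0.26987
Newton iteration, V/F⁰ = 0.5:
  V/F = 0.500: g = -0.1273, g' = -1.109 → V/F = 0.385
Converged at V/F = 0.385.

V/F = 0.385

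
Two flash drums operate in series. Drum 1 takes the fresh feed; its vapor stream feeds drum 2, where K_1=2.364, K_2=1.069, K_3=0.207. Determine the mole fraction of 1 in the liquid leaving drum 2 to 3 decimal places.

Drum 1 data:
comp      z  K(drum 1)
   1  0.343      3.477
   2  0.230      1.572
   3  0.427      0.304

x_1 (drum 2) = 0.262

Drum 1:
Rachford–Rice: g(ψ₁) = Σ zᵢ(Kᵢ−1)/(1+ψ₁(Kᵢ−1)) = 0.
Check two-phase: ΣzᵢKᵢ = 1.684 > 1 and Σzᵢ/Kᵢ = 1.650 > 1, so g(0) = 0.684 > 0 and g(1) = -0.650 < 0.
Newton iteration, ψ₁⁰ = 0.5:
  ψ₁ = 0.500: g = 0.0260, g' = -0.952 → ψ₁ = 0.527
Converged at ψ₁ = 0.527.
Drum-1 compositions:
  1: x = 0.149, y = 0.517
  2: x = 0.177, y = 0.278
  3: x = 0.675, y = 0.205
Drum-2 feed = drum-1 vapor: z₂ = (0.5172, 0.2778, 0.2051).
Drum 2:
Material balance + equilibrium reduce to Σ zᵢ(Kᵢ−1)/(1+ψ₂(Kᵢ−1)) = 0.
g(0) = ΣzᵢKᵢ − 1 = 0.562 and g(1) = 1 − Σzᵢ/Kᵢ = -0.469, so a root lies in (0, 1).
Iterate (Newton) starting at ψ₂ = 0.5:
  ψ₂ = 0.500: g = 0.1685, g' = -0.695 → ψ₂ = 0.742
  ψ₂ = 0.742: g = -0.0265, g' = -1.001 → ψ₂ = 0.716
  ψ₂ = 0.716: g = -0.0009, g' = -0.937 → ψ₂ = 0.715
Converged at ψ₂ = 0.715.
  1: x = 0.262, y = 0.619
  2: x = 0.265, y = 0.283
  3: x = 0.473, y = 0.098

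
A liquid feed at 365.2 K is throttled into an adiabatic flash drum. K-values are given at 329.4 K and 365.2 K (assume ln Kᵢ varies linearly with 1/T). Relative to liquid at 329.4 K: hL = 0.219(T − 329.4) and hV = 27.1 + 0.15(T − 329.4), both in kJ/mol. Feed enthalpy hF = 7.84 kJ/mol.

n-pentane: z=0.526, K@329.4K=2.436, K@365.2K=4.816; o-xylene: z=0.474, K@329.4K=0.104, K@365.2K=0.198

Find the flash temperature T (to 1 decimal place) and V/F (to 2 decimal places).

T = 331.0 K, V/F = 0.28

Adiabatic flash: solve Rachford–Rice at each trial T, then check hF = ψ·hV(T) + (1−ψ)·hL(T).
  T = 329.4 K: K = (2.436, 0.104), RR gives ψ = 0.257, H_out = 6.964 kJ/mol
  T = 365.2 K: K = (4.816, 0.198), RR gives ψ = 0.532, H_out = 20.935 kJ/mol
  T = 347.3 K: K = (3.486, 0.146), RR gives ψ = 0.425, H_out = 14.917 kJ/mol
  T = 338.4 K: K = (2.931, 0.124), RR gives ψ = 0.355, H_out = 11.367 kJ/mol
  T = 333.9 K: K = (2.675, 0.114), RR gives ψ = 0.310, H_out = 9.304 kJ/mol
  T = 331.6 K: K = (2.551, 0.109), RR gives ψ = 0.284, H_out = 8.148 kJ/mol
Linear interpolation between T = 329.4 (H_out = 6.964) and T = 331.6 (H_out = 8.148) on hF = 7.84 gives T ≈ 331.0 K, at which ψ = 0.28.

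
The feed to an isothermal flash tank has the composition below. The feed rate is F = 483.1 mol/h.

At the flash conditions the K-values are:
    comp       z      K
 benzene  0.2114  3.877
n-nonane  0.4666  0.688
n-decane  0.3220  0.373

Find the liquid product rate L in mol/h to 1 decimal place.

Newton–Raphson from ψ = 0.5:
  ψ = 0.5000: g = -0.21716, g' = -0.6266 → ψ = 0.1534
  ψ = 0.1534: g = 0.04565, g' = -1.0472 → ψ = 0.1970
  ψ = 0.1970: g = 0.00270, g' = -0.9291 → ψ = 0.1999
Converged at ψ = 0.1999.
Then V = ψ·F = 0.1999·483.1 = 96.6 mol/h and L = F − V = 386.5 mol/h.

L = 386.5 mol/h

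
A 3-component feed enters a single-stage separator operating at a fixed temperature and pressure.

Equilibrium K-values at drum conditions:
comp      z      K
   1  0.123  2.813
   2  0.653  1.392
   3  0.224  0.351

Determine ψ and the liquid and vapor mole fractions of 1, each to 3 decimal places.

ψ = 0.768, x_1 = 0.051, y_1 = 0.145

Let ψ = V/F and solve Σ zᵢ(Kᵢ−1)/(1+ψ(Kᵢ−1)) = 0.
g(0) = ΣzᵢKᵢ − 1 = 0.334 and g(1) = 1 − Σzᵢ/Kᵢ = -0.151, so a root lies in (0, 1).
Iterate (Newton) starting at ψ = 0.37:
  ψ = 0.370: g = 0.1657, g' = -0.385 → ψ = 0.801
  ψ = 0.801: g = -0.0168, g' = -0.534 → ψ = 0.769
  ψ = 0.769: g = -0.0005, g' = -0.506 → ψ = 0.768
Converged at ψ = 0.768.
Compositions from xᵢ = zᵢ/(1+ψ(Kᵢ−1)), yᵢ = Kᵢxᵢ:
  1: x = 0.051, y = 0.145
  2: x = 0.502, y = 0.699
  3: x = 0.447, y = 0.157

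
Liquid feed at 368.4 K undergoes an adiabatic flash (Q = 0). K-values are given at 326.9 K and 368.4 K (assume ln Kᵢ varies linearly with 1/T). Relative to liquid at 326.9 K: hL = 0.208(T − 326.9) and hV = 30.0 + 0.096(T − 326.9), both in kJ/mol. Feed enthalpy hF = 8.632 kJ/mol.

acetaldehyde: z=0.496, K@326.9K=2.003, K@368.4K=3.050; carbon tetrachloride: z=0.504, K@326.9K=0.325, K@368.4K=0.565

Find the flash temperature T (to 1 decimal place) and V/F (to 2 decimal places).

T = 329.4 K, V/F = 0.27

Adiabatic flash: solve Rachford–Rice at each trial T, then check hF = ψ·hV(T) + (1−ψ)·hL(T).
  T = 326.9 K: K = (2.003, 0.325), RR gives ψ = 0.232, H_out = 6.970 kJ/mol
  T = 368.4 K: K = (3.050, 0.565), RR gives ψ = 0.894, H_out = 31.306 kJ/mol
  T = 347.6 K: K = (2.502, 0.435), RR gives ψ = 0.543, H_out = 19.331 kJ/mol
  T = 337.2 K: K = (2.245, 0.378), RR gives ψ = 0.392, H_out = 13.451 kJ/mol
  T = 332.0 K: K = (2.121, 0.350), RR gives ψ = 0.314, H_out = 10.304 kJ/mol
  T = 329.4 K: K = (2.061, 0.337), RR gives ψ = 0.273, H_out = 8.642 kJ/mol
  T = 328.1 K: K = (2.031, 0.331), RR gives ψ = 0.252, H_out = 7.782 kJ/mol
Linear interpolation between T = 328.1 (H_out = 7.782) and T = 329.4 (H_out = 8.642) on hF = 8.632 gives T ≈ 329.4 K, at which ψ = 0.27.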